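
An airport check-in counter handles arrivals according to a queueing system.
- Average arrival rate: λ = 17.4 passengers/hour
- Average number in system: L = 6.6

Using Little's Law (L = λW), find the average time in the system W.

Little's Law: L = λW, so W = L/λ
W = 6.6/17.4 = 0.3793 hours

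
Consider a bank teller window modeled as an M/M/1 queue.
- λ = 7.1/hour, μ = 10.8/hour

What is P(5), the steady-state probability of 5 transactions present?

ρ = λ/μ = 7.1/10.8 = 0.6574
P(n) = (1-ρ)ρⁿ
P(5) = (1-0.6574) × 0.6574^5
P(5) = 0.3426 × 0.1228
P(5) = 0.04207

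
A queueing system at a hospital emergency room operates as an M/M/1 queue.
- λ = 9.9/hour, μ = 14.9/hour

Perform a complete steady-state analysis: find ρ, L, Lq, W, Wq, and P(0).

Step 1: ρ = λ/μ = 9.9/14.9 = 0.6644
Step 2: L = λ/(μ-λ) = 9.9/5.00 = 1.9800
Step 3: Lq = λ²/(μ(μ-λ)) = 98.01/(14.9×5.00) = 1.3156
Step 4: W = 1/(μ-λ) = 1/5.00 = 0.2000
Step 5: Wq = λ/(μ(μ-λ)) = 9.9/(14.9×5.00) = 0.1329
Step 6: P(0) = 1-ρ = 0.3356
Verify: L = λW = 9.9×0.2000 = 1.9800 ✔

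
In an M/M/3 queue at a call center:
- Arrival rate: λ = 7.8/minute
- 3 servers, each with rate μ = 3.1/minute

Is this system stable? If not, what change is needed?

Stability requires ρ = λ/(cμ) < 1
ρ = 7.8/(3 × 3.1) = 7.8/9.30 = 0.8387
Since 0.8387 < 1, the system is STABLE.
The servers are busy 83.87% of the time.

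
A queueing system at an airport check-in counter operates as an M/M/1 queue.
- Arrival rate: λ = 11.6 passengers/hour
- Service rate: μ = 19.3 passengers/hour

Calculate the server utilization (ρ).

Server utilization: ρ = λ/μ
ρ = 11.6/19.3 = 0.6010
The server is busy 60.10% of the time.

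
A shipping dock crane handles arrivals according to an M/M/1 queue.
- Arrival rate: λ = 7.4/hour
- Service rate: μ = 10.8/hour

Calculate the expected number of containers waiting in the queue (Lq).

ρ = λ/μ = 7.4/10.8 = 0.6852
For M/M/1: Lq = λ²/(μ(μ-λ))
Lq = 54.76/(10.8 × 3.40)
Lq = 1.4913 containers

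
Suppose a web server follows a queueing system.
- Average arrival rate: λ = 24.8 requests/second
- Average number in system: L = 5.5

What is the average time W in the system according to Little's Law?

Little's Law: L = λW, so W = L/λ
W = 5.5/24.8 = 0.2218 seconds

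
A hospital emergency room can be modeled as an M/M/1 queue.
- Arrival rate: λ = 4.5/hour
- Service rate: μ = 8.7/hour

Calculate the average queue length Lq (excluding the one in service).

ρ = λ/μ = 4.5/8.7 = 0.5172
For M/M/1: Lq = λ²/(μ(μ-λ))
Lq = 20.25/(8.7 × 4.20)
Lq = 0.5542 patients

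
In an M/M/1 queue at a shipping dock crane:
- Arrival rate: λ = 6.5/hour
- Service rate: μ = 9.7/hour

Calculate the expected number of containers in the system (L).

ρ = λ/μ = 6.5/9.7 = 0.6701
For M/M/1: L = λ/(μ-λ)
L = 6.5/(9.7-6.5) = 6.5/3.20
L = 2.0313 containers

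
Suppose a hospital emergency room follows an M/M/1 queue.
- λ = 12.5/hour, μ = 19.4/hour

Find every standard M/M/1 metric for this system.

Step 1: ρ = λ/μ = 12.5/19.4 = 0.6443
Step 2: L = λ/(μ-λ) = 12.5/6.90 = 1.8116
Step 3: Lq = λ²/(μ(μ-λ)) = 156.25/(19.4×6.90) = 1.1673
Step 4: W = 1/(μ-λ) = 1/6.90 = 0.14493
Step 5: Wq = λ/(μ(μ-λ)) = 12.5/(19.4×6.90) = 0.09338
Step 6: P(0) = 1-ρ = 0.3557
Verify: L = λW = 12.5×0.14493 = 1.8116 ✔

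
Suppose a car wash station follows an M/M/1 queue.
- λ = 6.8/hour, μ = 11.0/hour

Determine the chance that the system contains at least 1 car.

ρ = λ/μ = 6.8/11.0 = 0.6182
P(N ≥ n) = ρⁿ
P(N ≥ 1) = 0.6182^1
P(N ≥ 1) = 0.6182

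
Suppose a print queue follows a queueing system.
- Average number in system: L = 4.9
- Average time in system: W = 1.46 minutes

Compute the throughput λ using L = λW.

Little's Law: L = λW, so λ = L/W
λ = 4.9/1.46 = 3.3562 jobs/minute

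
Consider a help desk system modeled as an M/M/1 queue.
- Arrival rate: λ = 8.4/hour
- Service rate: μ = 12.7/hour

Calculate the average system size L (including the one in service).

ρ = λ/μ = 8.4/12.7 = 0.6614
For M/M/1: L = λ/(μ-λ)
L = 8.4/(12.7-8.4) = 8.4/4.30
L = 1.9535 tickets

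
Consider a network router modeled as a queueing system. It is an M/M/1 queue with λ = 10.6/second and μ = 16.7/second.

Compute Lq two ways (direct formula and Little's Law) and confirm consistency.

Method 1 (direct): Lq = λ²/(μ(μ-λ)) = 112.36/(16.7 × 6.10) = 1.1030

Method 2 (Little's Law):
W = 1/(μ-λ) = 1/6.10 = 0.163934
Wq = W - 1/μ = 0.163934 - 0.0598802 = 0.104054
Lq = λWq = 10.6 × 0.104054 = 1.1030 ✔ (matches Method 1)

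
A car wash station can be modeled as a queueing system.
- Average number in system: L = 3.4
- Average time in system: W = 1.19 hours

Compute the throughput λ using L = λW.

Little's Law: L = λW, so λ = L/W
λ = 3.4/1.19 = 2.8571 cars/hour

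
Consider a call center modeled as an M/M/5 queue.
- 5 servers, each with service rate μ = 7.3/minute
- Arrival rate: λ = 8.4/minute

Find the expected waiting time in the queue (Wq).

Traffic intensity: ρ = λ/(cμ) = 8.4/(5×7.3) = 0.2301
Since ρ = 0.2301 < 1, system is stable.
Offered load a = λ/μ = cρ = 8.4/7.3 = 1.1507
P₀ = [ Σₙ₌₀^4 aⁿ/n! + a^5/(5!(1-ρ)) ]⁻¹
Σ = a^0/0! + a^1/1! + a^2/2! + a^3/3! + a^4/4! = 1.0000 + 1.1507 + 0.6620 + 0.2539 + 0.07305 = 3.1397
a^5/(5!(1-ρ)) = 2.0174/(120 × 0.7699) = 0.02184
P₀ = 1/(3.1397 + 0.02184) = 0.3163
Lq = P₀·a^5·ρ / (5!(1-ρ)²) = 0.31630 × 2.0174 × 0.23014 / (120 × 0.59269) = 0.002065
Wq = Lq/λ = 0.002065/8.4 = 0.0002458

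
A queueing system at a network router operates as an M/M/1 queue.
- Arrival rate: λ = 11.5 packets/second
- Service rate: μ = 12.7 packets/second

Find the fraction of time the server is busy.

Server utilization: ρ = λ/μ
ρ = 11.5/12.7 = 0.9055
The server is busy 90.55% of the time.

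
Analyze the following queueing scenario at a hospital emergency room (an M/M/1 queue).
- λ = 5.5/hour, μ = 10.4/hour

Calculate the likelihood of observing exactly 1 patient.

ρ = λ/μ = 5.5/10.4 = 0.5288
P(n) = (1-ρ)ρⁿ
P(1) = (1-0.5288) × 0.5288^1
P(1) = 0.4712 × 0.5288
P(1) = 0.2492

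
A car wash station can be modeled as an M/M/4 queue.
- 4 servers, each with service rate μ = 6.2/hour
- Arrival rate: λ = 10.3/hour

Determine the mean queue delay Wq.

Traffic intensity: ρ = λ/(cμ) = 10.3/(4×6.2) = 0.4153
Since ρ = 0.4153 < 1, system is stable.
Offered load a = λ/μ = cρ = 10.3/6.2 = 1.6613
P₀ = [ Σₙ₌₀^3 aⁿ/n! + a^4/(4!(1-ρ)) ]⁻¹
Σ = a^0/0! + a^1/1! + a^2/2! + a^3/3! = 1.0000 + 1.6613 + 1.3799 + 0.7642 = 4.8054
a^4/(4!(1-ρ)) = 7.6170/(24 × 0.5847) = 0.5428
P₀ = 1/(4.8054 + 0.5428) = 0.1870
Lq = P₀·a^4·ρ / (4!(1-ρ)²) = 0.18698 × 7.6170 × 0.41532 / (24 × 0.34185) = 0.07210
Wq = Lq/λ = 0.07210/10.3 = 0.007000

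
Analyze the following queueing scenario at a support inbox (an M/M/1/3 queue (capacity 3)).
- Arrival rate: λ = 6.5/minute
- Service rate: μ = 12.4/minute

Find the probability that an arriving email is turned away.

ρ = λ/μ = 6.5/12.4 = 0.5242
P₀ = (1-ρ)/(1-ρ^(K+1)) = (1-0.5242)/(1-0.5242^4) = 0.4758/0.9245 = 0.5147
P_K = P₀×ρ^K = 0.51466 × 0.5242^3 = 0.51466 × 0.14404 = 0.07413
Blocking probability = 7.41%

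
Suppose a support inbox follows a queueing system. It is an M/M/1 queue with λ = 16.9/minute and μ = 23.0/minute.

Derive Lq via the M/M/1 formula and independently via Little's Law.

Method 1 (direct): Lq = λ²/(μ(μ-λ)) = 285.61/(23.0 × 6.10) = 2.0357

Method 2 (Little's Law):
W = 1/(μ-λ) = 1/6.10 = 0.163934
Wq = W - 1/μ = 0.163934 - 0.0434783 = 0.120456
Lq = λWq = 16.9 × 0.120456 = 2.0357 ✔ (matches Method 1)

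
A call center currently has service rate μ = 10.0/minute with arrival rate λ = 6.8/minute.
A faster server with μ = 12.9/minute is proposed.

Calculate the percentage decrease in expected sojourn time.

System 1: ρ₁ = 6.8/10.0 = 0.6800, W₁ = 1/(10.0-6.8) = 0.31250
System 2: ρ₂ = 6.8/12.9 = 0.5271, W₂ = 1/(12.9-6.8) = 0.16393
Improvement: (W₁-W₂)/W₁ = (0.31250-0.16393)/0.31250 = 47.54%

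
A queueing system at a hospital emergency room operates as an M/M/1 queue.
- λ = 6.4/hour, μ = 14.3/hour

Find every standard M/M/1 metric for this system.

Step 1: ρ = λ/μ = 6.4/14.3 = 0.4476
Step 2: L = λ/(μ-λ) = 6.4/7.90 = 0.8101
Step 3: Lq = λ²/(μ(μ-λ)) = 40.96/(14.3×7.90) = 0.3626
Step 4: W = 1/(μ-λ) = 1/7.90 = 0.12658
Step 5: Wq = λ/(μ(μ-λ)) = 6.4/(14.3×7.90) = 0.05665
Step 6: P(0) = 1-ρ = 0.5524
Verify: L = λW = 6.4×0.12658 = 0.8101 ✔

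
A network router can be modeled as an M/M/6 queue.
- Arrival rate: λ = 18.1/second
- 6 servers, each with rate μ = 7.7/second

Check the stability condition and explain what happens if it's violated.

Stability requires ρ = λ/(cμ) < 1
ρ = 18.1/(6 × 7.7) = 18.1/46.20 = 0.3918
Since 0.3918 < 1, the system is STABLE.
The servers are busy 39.18% of the time.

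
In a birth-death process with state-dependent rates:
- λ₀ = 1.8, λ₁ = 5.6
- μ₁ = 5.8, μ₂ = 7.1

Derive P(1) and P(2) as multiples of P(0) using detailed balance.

Balance equations:
State 0: λ₀P₀ = μ₁P₁ → P₁ = (λ₀/μ₁)P₀ = (1.8/5.8)P₀ = 0.3103P₀
State 1: P₂ = (λ₀λ₁)/(μ₁μ₂)P₀ = (1.8×5.6)/(5.8×7.1)P₀ = 0.2448P₀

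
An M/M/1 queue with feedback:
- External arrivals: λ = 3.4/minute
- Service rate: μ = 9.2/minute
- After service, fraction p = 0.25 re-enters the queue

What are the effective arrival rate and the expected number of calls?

Effective arrival rate: λ_eff = λ/(1-p) = 3.4/(1-0.25) = 3.4/0.75 = 4.5333
ρ = λ_eff/μ = 4.5333/9.2 = 0.49275
L = ρ/(1-ρ) = 0.49275/(1-0.49275) = 0.9714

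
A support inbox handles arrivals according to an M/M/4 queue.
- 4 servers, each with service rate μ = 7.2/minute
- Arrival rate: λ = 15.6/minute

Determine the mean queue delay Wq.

Traffic intensity: ρ = λ/(cμ) = 15.6/(4×7.2) = 0.5417
Since ρ = 0.5417 < 1, system is stable.
Offered load a = λ/μ = cρ = 15.6/7.2 = 2.1667
P₀ = [ Σₙ₌₀^3 aⁿ/n! + a^4/(4!(1-ρ)) ]⁻¹
Σ = a^0/0! + a^1/1! + a^2/2! + a^3/3! = 1.0000 + 2.1667 + 2.3472 + 1.6952 = 7.2091
a^4/(4!(1-ρ)) = 22.0378/(24 × 0.458333) = 2.0034
P₀ = 1/(7.2091 + 2.0034) = 0.1085
Lq = P₀·a^4·ρ / (4!(1-ρ)²) = 0.10855 × 22.0378 × 0.54167 / (24 × 0.21007) = 0.2570
Wq = Lq/λ = 0.2570/15.6 = 0.01647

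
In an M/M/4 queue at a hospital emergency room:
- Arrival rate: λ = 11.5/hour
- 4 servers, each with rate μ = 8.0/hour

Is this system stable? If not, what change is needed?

Stability requires ρ = λ/(cμ) < 1
ρ = 11.5/(4 × 8.0) = 11.5/32.00 = 0.3594
Since 0.3594 < 1, the system is STABLE.
The servers are busy 35.94% of the time.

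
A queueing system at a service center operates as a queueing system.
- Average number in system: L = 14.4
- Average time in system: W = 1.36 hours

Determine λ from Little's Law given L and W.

Little's Law: L = λW, so λ = L/W
λ = 14.4/1.36 = 10.5882 customers/hour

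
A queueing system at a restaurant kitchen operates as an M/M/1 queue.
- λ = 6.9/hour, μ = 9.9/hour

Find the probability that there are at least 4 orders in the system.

ρ = λ/μ = 6.9/9.9 = 0.6970
P(N ≥ n) = ρⁿ
P(N ≥ 4) = 0.6970^4
P(N ≥ 4) = 0.2360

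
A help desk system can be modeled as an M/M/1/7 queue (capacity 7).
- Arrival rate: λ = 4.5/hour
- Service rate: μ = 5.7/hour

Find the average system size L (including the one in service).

ρ = λ/μ = 4.5/5.7 = 0.78947
P₀ = (1-ρ)/(1-ρ^(K+1)) = (1-0.78947)/(1-0.78947^8) = 0.2105/0.8491 = 0.2479
P_K = P₀×ρ^K = 0.24794 × 0.78947^7 = 0.24794 × 0.19114 = 0.04739
L = ρ[1 - (K+1)ρ^K + Kρ^(K+1)] / [(1-ρ)(1-ρ^(K+1))]
L = 0.78947 × (1 - 8×0.19114 + 7×0.15090) / ((1 - 0.78947) × (1 - 0.15090)) = 2.3282 tickets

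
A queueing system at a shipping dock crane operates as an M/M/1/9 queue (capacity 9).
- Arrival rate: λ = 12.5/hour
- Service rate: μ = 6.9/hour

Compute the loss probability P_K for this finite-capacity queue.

ρ = λ/μ = 12.5/6.9 = 1.8116
P₀ = (1-ρ)/(1-ρ^(K+1)) = (1-1.8116)/(1-1.8116^10) = -0.8116/-379.7353 = 0.002137
P_K = P₀×ρ^K = 0.0021373 × 1.8116^9 = 0.0021373 × 210.1652 = 0.4492
Blocking probability = 44.92%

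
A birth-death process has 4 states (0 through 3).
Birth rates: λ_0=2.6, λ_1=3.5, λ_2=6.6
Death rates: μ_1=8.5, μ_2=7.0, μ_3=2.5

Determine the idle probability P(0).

Ratios P(n)/P(0) = (λ₀···λₙ₋₁)/(μ₁···μₙ):
P(1)/P(0) = (2.6)/(8.5) = 0.3059
P(2)/P(0) = (2.6×3.5)/(8.5×7.0) = 0.1529
P(3)/P(0) = (2.6×3.5×6.6)/(8.5×7.0×2.5) = 0.4038

Normalization: ∑ P(n) = 1
P(0) × (1.0000 + 0.3059 + 0.1529 + 0.4038) = 1
P(0) × 1.8626 = 1
P(0) = 1/1.8626 = 0.5369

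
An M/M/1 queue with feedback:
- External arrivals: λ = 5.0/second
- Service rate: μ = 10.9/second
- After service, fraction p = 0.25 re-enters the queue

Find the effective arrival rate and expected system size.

Effective arrival rate: λ_eff = λ/(1-p) = 5.0/(1-0.25) = 5.0/0.75 = 6.6667
ρ = λ_eff/μ = 6.6667/10.9 = 0.61162
L = ρ/(1-ρ) = 0.61162/(1-0.61162) = 1.5748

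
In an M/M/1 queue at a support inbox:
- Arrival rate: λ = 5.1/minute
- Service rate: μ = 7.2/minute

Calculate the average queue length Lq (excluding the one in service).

ρ = λ/μ = 5.1/7.2 = 0.7083
For M/M/1: Lq = λ²/(μ(μ-λ))
Lq = 26.01/(7.2 × 2.10)
Lq = 1.7202 emails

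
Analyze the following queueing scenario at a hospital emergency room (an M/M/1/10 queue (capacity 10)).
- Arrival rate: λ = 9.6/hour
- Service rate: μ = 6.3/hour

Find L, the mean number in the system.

ρ = λ/μ = 9.6/6.3 = 1.5238
P₀ = (1-ρ)/(1-ρ^(K+1)) = (1-1.5238)/(1-1.5238^11) = -0.5238/-101.8508 = 0.005143
P_K = P₀×ρ^K = 0.005143 × 1.5238^10 = 0.005143 × 67.4963 = 0.3471
L = ρ[1 - (K+1)ρ^K + Kρ^(K+1)] / [(1-ρ)(1-ρ^(K+1))]
L = 1.5238 × (1 - 11×67.4963 + 10×102.8508) / ((1 - 1.5238) × (1 - 102.8508)) = 8.1989 patients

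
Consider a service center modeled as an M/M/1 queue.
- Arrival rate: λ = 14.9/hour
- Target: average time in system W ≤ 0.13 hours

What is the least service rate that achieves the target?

For M/M/1: W = 1/(μ-λ)
Need W ≤ 0.13, so 1/(μ-λ) ≤ 0.13
μ - λ ≥ 1/0.13 = 7.6923
μ ≥ 14.9 + 7.6923 = 22.5923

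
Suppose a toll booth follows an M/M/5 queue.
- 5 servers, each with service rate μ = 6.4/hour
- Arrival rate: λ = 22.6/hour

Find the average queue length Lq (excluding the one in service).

Traffic intensity: ρ = λ/(cμ) = 22.6/(5×6.4) = 0.7063
Since ρ = 0.7063 < 1, system is stable.
Offered load a = λ/μ = cρ = 22.6/6.4 = 3.5312
P₀ = [ Σₙ₌₀^4 aⁿ/n! + a^5/(5!(1-ρ)) ]⁻¹
Σ = a^0/0! + a^1/1! + a^2/2! + a^3/3! + a^4/4! = 1.0000 + 3.5312 + 6.2349 + 7.3390 + 6.4789 = 24.5840
a^5/(5!(1-ρ)) = 549.0885/(120 × 0.29375) = 15.5770
P₀ = 1/(24.5840 + 15.5770) = 0.02490
Lq = P₀·a^5·ρ / (5!(1-ρ)²) = 0.024900 × 549.0885 × 0.70625 / (120 × 0.086289) = 0.9325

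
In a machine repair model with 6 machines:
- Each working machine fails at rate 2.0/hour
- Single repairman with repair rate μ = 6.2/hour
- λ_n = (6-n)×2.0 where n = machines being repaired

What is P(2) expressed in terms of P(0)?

P(2)/P(0) = ∏_{i=0}^{2-1} λ_i/μ_{i+1}
= (6-0)×2.0/6.2 × (6-1)×2.0/6.2
= 3.1217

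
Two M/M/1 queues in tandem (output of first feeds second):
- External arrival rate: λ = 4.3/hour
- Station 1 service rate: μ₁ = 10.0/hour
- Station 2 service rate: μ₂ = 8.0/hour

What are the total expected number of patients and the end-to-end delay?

By Jackson's theorem, each station behaves as independent M/M/1.
Station 1: ρ₁ = 4.3/10.0 = 0.4300, L₁ = ρ₁/(1-ρ₁) = λ/(μ₁-λ) = 4.3/5.70 = 0.754386
Station 2: ρ₂ = 4.3/8.0 = 0.5375, L₂ = ρ₂/(1-ρ₂) = λ/(μ₂-λ) = 4.3/3.70 = 1.16216
Total: L = L₁ + L₂ = 0.754386 + 1.16216 = 1.9165
W = L/λ = 1.9165/4.3 = 0.4457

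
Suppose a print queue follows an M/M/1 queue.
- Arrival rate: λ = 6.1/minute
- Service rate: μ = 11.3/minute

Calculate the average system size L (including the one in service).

ρ = λ/μ = 6.1/11.3 = 0.5398
For M/M/1: L = λ/(μ-λ)
L = 6.1/(11.3-6.1) = 6.1/5.20
L = 1.1731 jobs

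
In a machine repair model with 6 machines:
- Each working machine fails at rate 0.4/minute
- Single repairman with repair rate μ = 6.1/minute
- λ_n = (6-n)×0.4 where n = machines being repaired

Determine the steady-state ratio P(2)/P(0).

P(2)/P(0) = ∏_{i=0}^{2-1} λ_i/μ_{i+1}
= (6-0)×0.4/6.1 × (6-1)×0.4/6.1
= 0.1290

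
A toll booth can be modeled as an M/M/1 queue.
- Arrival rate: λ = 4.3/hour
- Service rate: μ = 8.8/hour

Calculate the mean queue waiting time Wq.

First, compute utilization: ρ = λ/μ = 4.3/8.8 = 0.4886
For M/M/1: Wq = λ/(μ(μ-λ))
Wq = 4.3/(8.8 × (8.8-4.3))
Wq = 4.3/(8.8 × 4.50)
Wq = 0.1086 hours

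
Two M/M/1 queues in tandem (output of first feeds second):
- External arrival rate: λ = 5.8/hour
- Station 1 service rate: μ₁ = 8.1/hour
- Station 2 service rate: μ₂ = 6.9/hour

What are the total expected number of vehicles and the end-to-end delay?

By Jackson's theorem, each station behaves as independent M/M/1.
Station 1: ρ₁ = 5.8/8.1 = 0.7160, L₁ = ρ₁/(1-ρ₁) = λ/(μ₁-λ) = 5.8/2.30 = 2.52174
Station 2: ρ₂ = 5.8/6.9 = 0.8406, L₂ = ρ₂/(1-ρ₂) = λ/(μ₂-λ) = 5.8/1.10 = 5.27273
Total: L = L₁ + L₂ = 2.52174 + 5.27273 = 7.7945
W = L/λ = 7.7945/5.8 = 1.3439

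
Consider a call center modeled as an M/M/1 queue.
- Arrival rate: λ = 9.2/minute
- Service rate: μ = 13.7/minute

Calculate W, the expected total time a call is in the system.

First, compute utilization: ρ = λ/μ = 9.2/13.7 = 0.6715
For M/M/1: W = 1/(μ-λ)
W = 1/(13.7-9.2) = 1/4.50
W = 0.2222 minutes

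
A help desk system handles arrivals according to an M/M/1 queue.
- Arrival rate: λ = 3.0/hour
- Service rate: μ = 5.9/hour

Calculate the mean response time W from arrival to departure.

First, compute utilization: ρ = λ/μ = 3.0/5.9 = 0.5085
For M/M/1: W = 1/(μ-λ)
W = 1/(5.9-3.0) = 1/2.90
W = 0.3448 hours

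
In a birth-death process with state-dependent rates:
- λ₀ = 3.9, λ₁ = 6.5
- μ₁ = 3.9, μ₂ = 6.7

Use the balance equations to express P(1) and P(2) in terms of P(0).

Balance equations:
State 0: λ₀P₀ = μ₁P₁ → P₁ = (λ₀/μ₁)P₀ = (3.9/3.9)P₀ = 1.0000P₀
State 1: P₂ = (λ₀λ₁)/(μ₁μ₂)P₀ = (3.9×6.5)/(3.9×6.7)P₀ = 0.9701P₀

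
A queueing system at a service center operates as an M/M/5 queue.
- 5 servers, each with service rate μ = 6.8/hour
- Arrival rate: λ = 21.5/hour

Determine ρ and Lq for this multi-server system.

Traffic intensity: ρ = λ/(cμ) = 21.5/(5×6.8) = 0.6324
Since ρ = 0.6324 < 1, system is stable.
Offered load a = λ/μ = cρ = 21.5/6.8 = 3.1618
P₀ = [ Σₙ₌₀^4 aⁿ/n! + a^5/(5!(1-ρ)) ]⁻¹
Σ = a^0/0! + a^1/1! + a^2/2! + a^3/3! + a^4/4! = 1.00000 + 3.16176 + 4.99838 + 5.26790 + 4.16396 = 18.5920
a^5/(5!(1-ρ)) = 315.9714/(120 × 0.36765) = 7.1620
P₀ = 1/(18.5920 + 7.1620) = 0.03883
Lq = P₀·a^5·ρ / (5!(1-ρ)²) = 0.038829 × 315.9714 × 0.63235 / (120 × 0.13516) = 0.4783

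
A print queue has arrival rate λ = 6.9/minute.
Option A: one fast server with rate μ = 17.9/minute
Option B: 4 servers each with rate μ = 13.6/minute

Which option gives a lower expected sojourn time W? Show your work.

Option A: single server μ = 17.9 (M/M/1)
  ρ_A = 6.9/17.9 = 0.3855
  W_A = 1/(μ-λ) = 1/(17.9-6.9) = 1/11.00 = 0.09091

Option B: 4 servers μ = 13.6 (M/M/4)
  ρ_B = λ/(cμ) = 6.9/(4×13.6) = 0.1268
  Offered load a = λ/μ = cρ = 6.9/13.6 = 0.5074
  P₀ = [ Σₙ₌₀^3 aⁿ/n! + a^4/(4!(1-ρ)) ]⁻¹
  Σ = a^0/0! + a^1/1! + a^2/2! + a^3/3! = 1.0000 + 0.50735 + 0.12870 + 0.021766 = 1.6578
  a^4/(4!(1-ρ)) = 0.06626/(24 × 0.8732) = 0.003162
  P₀ = 1/(1.6578 + 0.003162) = 0.6021
  Lq = P₀·a^4·ρ / (4!(1-ρ)²) = 0.6021 × 0.06626 × 0.1268 / (24 × 0.7624) = 0.0002765
  Wq_B = Lq/λ = 0.00027652/6.9 = 0.00004008
  W_B = Wq_B + 1/μ = 0.00004008 + 0.07353 = 0.07357

Since W_B = 0.07357 < W_A = 0.09091, Option B (multiple servers) has the shorter time in system.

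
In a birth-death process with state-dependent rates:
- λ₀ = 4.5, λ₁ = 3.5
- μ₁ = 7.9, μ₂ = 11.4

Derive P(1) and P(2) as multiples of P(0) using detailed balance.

Balance equations:
State 0: λ₀P₀ = μ₁P₁ → P₁ = (λ₀/μ₁)P₀ = (4.5/7.9)P₀ = 0.5696P₀
State 1: P₂ = (λ₀λ₁)/(μ₁μ₂)P₀ = (4.5×3.5)/(7.9×11.4)P₀ = 0.1749P₀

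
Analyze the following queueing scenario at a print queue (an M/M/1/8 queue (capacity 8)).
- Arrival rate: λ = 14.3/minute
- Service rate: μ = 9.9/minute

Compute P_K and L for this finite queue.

ρ = λ/μ = 14.3/9.9 = 1.44444
P₀ = (1-ρ)/(1-ρ^(K+1)) = (1-1.44444)/(1-1.44444^9) = -0.4444/-26.3713 = 0.01685
P_K = P₀×ρ^K = 0.016853 × 1.44444^8 = 0.016853 × 18.9494 = 0.3194
Blocking probability P_8 = 0.3194 (31.94%)
L = ρ[1 - (K+1)ρ^K + Kρ^(K+1)] / [(1-ρ)(1-ρ^(K+1))]
L = 1.44444 × (1 - 9×18.9494 + 8×27.3713) / ((1 - 1.44444) × (1 - 27.3713)) = 6.0913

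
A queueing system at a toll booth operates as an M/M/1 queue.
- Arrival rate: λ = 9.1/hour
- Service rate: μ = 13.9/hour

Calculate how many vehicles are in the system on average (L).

ρ = λ/μ = 9.1/13.9 = 0.6547
For M/M/1: L = λ/(μ-λ)
L = 9.1/(13.9-9.1) = 9.1/4.80
L = 1.8958 vehicles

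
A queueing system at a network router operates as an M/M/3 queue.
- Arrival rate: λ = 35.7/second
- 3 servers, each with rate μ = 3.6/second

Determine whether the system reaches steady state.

Stability requires ρ = λ/(cμ) < 1
ρ = 35.7/(3 × 3.6) = 35.7/10.80 = 3.3056
Since 3.3056 ≥ 1, the system is UNSTABLE.
Need c > λ/μ = 35.7/3.6 = 9.92.
Minimum servers needed: c = 10.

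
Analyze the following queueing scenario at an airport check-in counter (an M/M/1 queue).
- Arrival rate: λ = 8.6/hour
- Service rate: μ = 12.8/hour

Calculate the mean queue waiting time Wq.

First, compute utilization: ρ = λ/μ = 8.6/12.8 = 0.6719
For M/M/1: Wq = λ/(μ(μ-λ))
Wq = 8.6/(12.8 × (12.8-8.6))
Wq = 8.6/(12.8 × 4.20)
Wq = 0.1600 hours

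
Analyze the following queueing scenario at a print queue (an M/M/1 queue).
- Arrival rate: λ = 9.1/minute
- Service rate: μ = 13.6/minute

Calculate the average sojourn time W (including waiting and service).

First, compute utilization: ρ = λ/μ = 9.1/13.6 = 0.6691
For M/M/1: W = 1/(μ-λ)
W = 1/(13.6-9.1) = 1/4.50
W = 0.2222 minutes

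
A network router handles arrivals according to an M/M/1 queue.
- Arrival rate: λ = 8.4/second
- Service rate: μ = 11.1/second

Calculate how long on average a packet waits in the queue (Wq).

First, compute utilization: ρ = λ/μ = 8.4/11.1 = 0.7568
For M/M/1: Wq = λ/(μ(μ-λ))
Wq = 8.4/(11.1 × (11.1-8.4))
Wq = 8.4/(11.1 × 2.70)
Wq = 0.2803 seconds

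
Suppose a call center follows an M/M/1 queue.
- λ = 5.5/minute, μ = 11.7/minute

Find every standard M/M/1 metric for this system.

Step 1: ρ = λ/μ = 5.5/11.7 = 0.4701
Step 2: L = λ/(μ-λ) = 5.5/6.20 = 0.8871
Step 3: Lq = λ²/(μ(μ-λ)) = 30.25/(11.7×6.20) = 0.4170
Step 4: W = 1/(μ-λ) = 1/6.20 = 0.1613
Step 5: Wq = λ/(μ(μ-λ)) = 5.5/(11.7×6.20) = 0.07582
Step 6: P(0) = 1-ρ = 0.5299
Verify: L = λW = 5.5×0.1613 = 0.8871 ✔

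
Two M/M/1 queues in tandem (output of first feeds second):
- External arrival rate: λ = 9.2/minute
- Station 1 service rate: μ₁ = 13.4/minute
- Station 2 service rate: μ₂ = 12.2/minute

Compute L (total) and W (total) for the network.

By Jackson's theorem, each station behaves as independent M/M/1.
Station 1: ρ₁ = 9.2/13.4 = 0.6866, L₁ = ρ₁/(1-ρ₁) = λ/(μ₁-λ) = 9.2/4.20 = 2.19048
Station 2: ρ₂ = 9.2/12.2 = 0.7541, L₂ = ρ₂/(1-ρ₂) = λ/(μ₂-λ) = 9.2/3.00 = 3.06667
Total: L = L₁ + L₂ = 2.19048 + 3.06667 = 5.2571
W = L/λ = 5.2571/9.2 = 0.5714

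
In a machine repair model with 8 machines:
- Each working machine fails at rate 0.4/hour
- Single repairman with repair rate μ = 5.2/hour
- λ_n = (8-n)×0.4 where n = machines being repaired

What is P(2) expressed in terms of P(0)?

P(2)/P(0) = ∏_{i=0}^{2-1} λ_i/μ_{i+1}
= (8-0)×0.4/5.2 × (8-1)×0.4/5.2
= 0.3314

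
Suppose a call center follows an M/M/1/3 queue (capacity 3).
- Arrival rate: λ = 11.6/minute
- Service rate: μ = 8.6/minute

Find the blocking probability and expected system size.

ρ = λ/μ = 11.6/8.6 = 1.34884
P₀ = (1-ρ)/(1-ρ^(K+1)) = (1-1.34884)/(1-1.34884^4) = -0.3488/-2.3101 = 0.1510
P_K = P₀×ρ^K = 0.1510 × 1.34884^3 = 0.1510 × 2.4540 = 0.3706
Blocking probability P_3 = 0.3706 (37.06%)
L = ρ[1 - (K+1)ρ^K + Kρ^(K+1)] / [(1-ρ)(1-ρ^(K+1))]
L = 1.34884 × (1 - 4×2.454038 + 3×3.310105) / ((1 - 1.34884) × (1 - 3.310105)) = 1.8649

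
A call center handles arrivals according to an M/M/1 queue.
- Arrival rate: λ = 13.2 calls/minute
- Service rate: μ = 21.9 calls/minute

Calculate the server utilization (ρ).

Server utilization: ρ = λ/μ
ρ = 13.2/21.9 = 0.6027
The server is busy 60.27% of the time.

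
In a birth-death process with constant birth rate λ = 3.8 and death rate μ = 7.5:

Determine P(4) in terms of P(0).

For constant rates: P(n)/P(0) = (λ/μ)^n
P(4)/P(0) = (3.8/7.5)^4 = 0.50667^4 = 0.06590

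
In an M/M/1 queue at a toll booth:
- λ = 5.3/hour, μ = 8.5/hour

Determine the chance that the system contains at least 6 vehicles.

ρ = λ/μ = 5.3/8.5 = 0.62353
P(N ≥ n) = ρⁿ
P(N ≥ 6) = 0.62353^6
P(N ≥ 6) = 0.05877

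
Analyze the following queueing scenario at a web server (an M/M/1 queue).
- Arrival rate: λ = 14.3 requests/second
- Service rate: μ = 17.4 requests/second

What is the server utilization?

Server utilization: ρ = λ/μ
ρ = 14.3/17.4 = 0.8218
The server is busy 82.18% of the time.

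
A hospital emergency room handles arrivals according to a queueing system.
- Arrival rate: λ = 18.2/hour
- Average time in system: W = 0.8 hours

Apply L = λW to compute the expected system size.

Little's Law: L = λW
L = 18.2 × 0.8 = 14.5600 patients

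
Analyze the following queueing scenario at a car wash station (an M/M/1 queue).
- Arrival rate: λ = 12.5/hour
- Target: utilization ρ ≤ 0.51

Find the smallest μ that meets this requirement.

ρ = λ/μ, so μ = λ/ρ
μ ≥ 12.5/0.51 = 24.5098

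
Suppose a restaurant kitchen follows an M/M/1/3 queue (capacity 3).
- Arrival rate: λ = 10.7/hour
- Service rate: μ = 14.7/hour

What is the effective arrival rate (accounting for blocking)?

ρ = λ/μ = 10.7/14.7 = 0.7279
P₀ = (1-ρ)/(1-ρ^(K+1)) = (1-0.7279)/(1-0.7279^4) = 0.2721/0.7193 = 0.3783
P_K = P₀×ρ^K = 0.3783 × 0.7279^3 = 0.3783 × 0.3857 = 0.1459
λ_eff = λ(1-P_K) = 10.7 × (1 - 0.1459) = 10.7 × 0.8541 = 9.1389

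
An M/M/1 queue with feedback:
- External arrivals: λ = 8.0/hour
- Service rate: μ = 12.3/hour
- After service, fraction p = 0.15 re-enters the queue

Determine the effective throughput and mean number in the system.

Effective arrival rate: λ_eff = λ/(1-p) = 8.0/(1-0.15) = 8.0/0.85 = 9.41176
ρ = λ_eff/μ = 9.41176/12.3 = 0.765184
L = ρ/(1-ρ) = 0.765184/(1-0.765184) = 3.2587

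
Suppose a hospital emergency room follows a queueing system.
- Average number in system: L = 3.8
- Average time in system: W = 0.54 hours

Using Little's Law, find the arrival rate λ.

Little's Law: L = λW, so λ = L/W
λ = 3.8/0.54 = 7.0370 patients/hour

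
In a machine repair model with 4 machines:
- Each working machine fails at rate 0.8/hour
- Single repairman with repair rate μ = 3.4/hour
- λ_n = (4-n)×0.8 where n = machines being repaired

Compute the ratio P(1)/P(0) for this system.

P(1)/P(0) = ∏_{i=0}^{1-1} λ_i/μ_{i+1}
= (4-0)×0.8/3.4
= 0.9412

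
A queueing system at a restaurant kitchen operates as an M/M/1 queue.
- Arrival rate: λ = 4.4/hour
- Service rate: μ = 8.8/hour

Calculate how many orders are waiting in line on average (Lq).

ρ = λ/μ = 4.4/8.8 = 0.5000
For M/M/1: Lq = λ²/(μ(μ-λ))
Lq = 19.36/(8.8 × 4.40)
Lq = 0.5000 orders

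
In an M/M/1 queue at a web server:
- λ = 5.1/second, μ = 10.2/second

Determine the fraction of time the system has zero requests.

ρ = λ/μ = 5.1/10.2 = 0.5000
P(0) = 1 - ρ = 1 - 0.5000 = 0.5000
The server is idle 50.00% of the time.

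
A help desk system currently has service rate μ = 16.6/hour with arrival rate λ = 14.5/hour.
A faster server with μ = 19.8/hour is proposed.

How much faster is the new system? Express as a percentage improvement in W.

System 1: ρ₁ = 14.5/16.6 = 0.8735, W₁ = 1/(16.6-14.5) = 0.47619
System 2: ρ₂ = 14.5/19.8 = 0.7323, W₂ = 1/(19.8-14.5) = 0.18868
Improvement: (W₁-W₂)/W₁ = (0.47619-0.18868)/0.47619 = 60.38%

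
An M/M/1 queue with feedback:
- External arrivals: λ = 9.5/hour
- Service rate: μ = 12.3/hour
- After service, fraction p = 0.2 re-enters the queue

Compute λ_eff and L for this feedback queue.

Effective arrival rate: λ_eff = λ/(1-p) = 9.5/(1-0.2) = 9.5/0.80 = 11.8750
ρ = λ_eff/μ = 11.8750/12.3 = 0.9654472
L = ρ/(1-ρ) = 0.9654472/(1-0.9654472) = 27.9412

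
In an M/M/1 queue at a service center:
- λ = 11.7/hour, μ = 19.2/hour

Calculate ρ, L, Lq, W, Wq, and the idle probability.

Step 1: ρ = λ/μ = 11.7/19.2 = 0.6094
Step 2: L = λ/(μ-λ) = 11.7/7.50 = 1.5600
Step 3: Lq = λ²/(μ(μ-λ)) = 136.89/(19.2×7.50) = 0.9506
Step 4: W = 1/(μ-λ) = 1/7.50 = 0.13333
Step 5: Wq = λ/(μ(μ-λ)) = 11.7/(19.2×7.50) = 0.08125
Step 6: P(0) = 1-ρ = 0.3906
Verify: L = λW = 11.7×0.13333 = 1.5600 ✔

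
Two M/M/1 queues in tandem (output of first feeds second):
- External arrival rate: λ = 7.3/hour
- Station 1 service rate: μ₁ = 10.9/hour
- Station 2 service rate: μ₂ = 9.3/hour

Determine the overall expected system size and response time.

By Jackson's theorem, each station behaves as independent M/M/1.
Station 1: ρ₁ = 7.3/10.9 = 0.6697, L₁ = ρ₁/(1-ρ₁) = λ/(μ₁-λ) = 7.3/3.60 = 2.0278
Station 2: ρ₂ = 7.3/9.3 = 0.7849, L₂ = ρ₂/(1-ρ₂) = λ/(μ₂-λ) = 7.3/2.00 = 3.6500
Total: L = L₁ + L₂ = 2.0278 + 3.6500 = 5.6778
W = L/λ = 5.6778/7.3 = 0.7778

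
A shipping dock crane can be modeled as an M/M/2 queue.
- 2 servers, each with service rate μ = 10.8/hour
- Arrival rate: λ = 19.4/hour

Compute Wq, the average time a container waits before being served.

Traffic intensity: ρ = λ/(cμ) = 19.4/(2×10.8) = 0.8981
Since ρ = 0.8981 < 1, system is stable.
Offered load a = λ/μ = cρ = 19.4/10.8 = 1.7963
P₀ = [ Σₙ₌₀^1 aⁿ/n! + a^2/(2!(1-ρ)) ]⁻¹
Σ = a^0/0! + a^1/1! = 1.0000 + 1.7963 = 2.7963
a^2/(2!(1-ρ)) = 3.226680/(2 × 0.1018519) = 15.8401
P₀ = 1/(2.7963 + 15.8401) = 0.05366
Lq = P₀·a^2·ρ / (2!(1-ρ)²) = 0.05365854 × 3.226680 × 0.8981481 / (2 × 0.01037380) = 7.4951
Wq = Lq/λ = 7.4951/19.4 = 0.3863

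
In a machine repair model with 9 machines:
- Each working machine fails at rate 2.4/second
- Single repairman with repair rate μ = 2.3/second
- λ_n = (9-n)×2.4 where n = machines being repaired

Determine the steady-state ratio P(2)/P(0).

P(2)/P(0) = ∏_{i=0}^{2-1} λ_i/μ_{i+1}
= (9-0)×2.4/2.3 × (9-1)×2.4/2.3
= 78.3970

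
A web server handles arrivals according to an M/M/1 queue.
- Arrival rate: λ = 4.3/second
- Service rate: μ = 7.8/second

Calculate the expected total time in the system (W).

First, compute utilization: ρ = λ/μ = 4.3/7.8 = 0.5513
For M/M/1: W = 1/(μ-λ)
W = 1/(7.8-4.3) = 1/3.50
W = 0.2857 seconds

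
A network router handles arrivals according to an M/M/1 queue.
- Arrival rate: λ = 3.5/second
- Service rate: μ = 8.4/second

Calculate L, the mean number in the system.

ρ = λ/μ = 3.5/8.4 = 0.4167
For M/M/1: L = λ/(μ-λ)
L = 3.5/(8.4-3.5) = 3.5/4.90
L = 0.7143 packets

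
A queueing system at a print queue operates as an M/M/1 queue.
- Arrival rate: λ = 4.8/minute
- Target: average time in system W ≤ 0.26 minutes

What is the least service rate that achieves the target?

For M/M/1: W = 1/(μ-λ)
Need W ≤ 0.26, so 1/(μ-λ) ≤ 0.26
μ - λ ≥ 1/0.26 = 3.8462
μ ≥ 4.8 + 3.8462 = 8.6462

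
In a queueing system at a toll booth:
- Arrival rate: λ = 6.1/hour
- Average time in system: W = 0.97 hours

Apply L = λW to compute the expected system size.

Little's Law: L = λW
L = 6.1 × 0.97 = 5.9170 vehicles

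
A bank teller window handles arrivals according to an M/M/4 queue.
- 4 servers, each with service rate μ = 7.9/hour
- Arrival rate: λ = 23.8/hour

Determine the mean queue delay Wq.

Traffic intensity: ρ = λ/(cμ) = 23.8/(4×7.9) = 0.7532
Since ρ = 0.7532 < 1, system is stable.
Offered load a = λ/μ = cρ = 23.8/7.9 = 3.0127
P₀ = [ Σₙ₌₀^3 aⁿ/n! + a^4/(4!(1-ρ)) ]⁻¹
Σ = a^0/0! + a^1/1! + a^2/2! + a^3/3! = 1.00000 + 3.01266 + 4.53805 + 4.55720 = 13.1079
a^4/(4!(1-ρ)) = 82.3758/(24 × 0.246835) = 13.9053
P₀ = 1/(13.1079 + 13.9053) = 0.03702
Lq = P₀·a^4·ρ / (4!(1-ρ)²) = 0.03702 × 82.3758 × 0.7532 / (24 × 0.06093) = 1.5707
Wq = Lq/λ = 1.57068/23.8 = 0.06599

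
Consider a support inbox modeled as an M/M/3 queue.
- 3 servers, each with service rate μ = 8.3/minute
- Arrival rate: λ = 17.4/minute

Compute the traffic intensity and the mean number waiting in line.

Traffic intensity: ρ = λ/(cμ) = 17.4/(3×8.3) = 0.6988
Since ρ = 0.6988 < 1, system is stable.
Offered load a = λ/μ = cρ = 17.4/8.3 = 2.0964
P₀ = [ Σₙ₌₀^2 aⁿ/n! + a^3/(3!(1-ρ)) ]⁻¹
Σ = a^0/0! + a^1/1! + a^2/2! = 1.0000 + 2.0964 + 2.1974 = 5.2938
a^3/(3!(1-ρ)) = 9.21326/(6 × 0.301205) = 5.0980
P₀ = 1/(5.2938 + 5.0980) = 0.09623
Lq = P₀·a^3·ρ / (3!(1-ρ)²) = 0.0962297 × 9.21326 × 0.698795 / (6 × 0.0907243) = 1.1381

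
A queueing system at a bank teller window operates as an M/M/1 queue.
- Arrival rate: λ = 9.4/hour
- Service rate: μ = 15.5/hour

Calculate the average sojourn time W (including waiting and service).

First, compute utilization: ρ = λ/μ = 9.4/15.5 = 0.6065
For M/M/1: W = 1/(μ-λ)
W = 1/(15.5-9.4) = 1/6.10
W = 0.1639 hours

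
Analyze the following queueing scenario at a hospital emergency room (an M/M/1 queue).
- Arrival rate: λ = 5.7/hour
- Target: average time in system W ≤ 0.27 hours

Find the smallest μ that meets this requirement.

For M/M/1: W = 1/(μ-λ)
Need W ≤ 0.27, so 1/(μ-λ) ≤ 0.27
μ - λ ≥ 1/0.27 = 3.7037
μ ≥ 5.7 + 3.7037 = 9.4037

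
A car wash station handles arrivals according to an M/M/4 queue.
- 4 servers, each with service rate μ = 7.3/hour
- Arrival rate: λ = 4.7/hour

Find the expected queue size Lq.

Traffic intensity: ρ = λ/(cμ) = 4.7/(4×7.3) = 0.1610
Since ρ = 0.1610 < 1, system is stable.
Offered load a = λ/μ = cρ = 4.7/7.3 = 0.6438
P₀ = [ Σₙ₌₀^3 aⁿ/n! + a^4/(4!(1-ρ)) ]⁻¹
Σ = a^0/0! + a^1/1! + a^2/2! + a^3/3! = 1.0000 + 0.6438 + 0.2073 + 0.04448 = 1.8956
a^4/(4!(1-ρ)) = 0.17183/(24 × 0.83904) = 0.008533
P₀ = 1/(1.8956 + 0.008533) = 0.5252
Lq = P₀·a^4·ρ / (4!(1-ρ)²) = 0.52518 × 0.17183 × 0.16096 / (24 × 0.70399) = 0.0008597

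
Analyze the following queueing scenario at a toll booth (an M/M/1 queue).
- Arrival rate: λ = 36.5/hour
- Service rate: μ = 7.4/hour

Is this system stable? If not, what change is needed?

Stability requires ρ = λ/(cμ) < 1
ρ = 36.5/(1 × 7.4) = 36.5/7.40 = 4.9324
Since 4.9324 ≥ 1, the system is UNSTABLE.
Queue grows without bound. Need μ > λ = 36.5.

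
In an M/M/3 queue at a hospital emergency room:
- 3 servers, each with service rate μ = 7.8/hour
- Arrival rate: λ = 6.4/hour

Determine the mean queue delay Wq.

Traffic intensity: ρ = λ/(cμ) = 6.4/(3×7.8) = 0.2735
Since ρ = 0.2735 < 1, system is stable.
Offered load a = λ/μ = cρ = 6.4/7.8 = 0.8205
P₀ = [ Σₙ₌₀^2 aⁿ/n! + a^3/(3!(1-ρ)) ]⁻¹
Σ = a^0/0! + a^1/1! + a^2/2! = 1.0000 + 0.8205 + 0.3366 = 2.1571
a^3/(3!(1-ρ)) = 0.5524/(6 × 0.7265) = 0.1267
P₀ = 1/(2.1571 + 0.1267) = 0.4379
Lq = P₀·a^3·ρ / (3!(1-ρ)²) = 0.4379 × 0.5524 × 0.2735 / (6 × 0.5278) = 0.02089
Wq = Lq/λ = 0.02089/6.4 = 0.003264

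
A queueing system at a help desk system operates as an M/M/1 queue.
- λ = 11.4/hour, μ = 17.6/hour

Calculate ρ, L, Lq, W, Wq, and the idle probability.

Step 1: ρ = λ/μ = 11.4/17.6 = 0.6477
Step 2: L = λ/(μ-λ) = 11.4/6.20 = 1.8387
Step 3: Lq = λ²/(μ(μ-λ)) = 129.96/(17.6×6.20) = 1.1910
Step 4: W = 1/(μ-λ) = 1/6.20 = 0.16129
Step 5: Wq = λ/(μ(μ-λ)) = 11.4/(17.6×6.20) = 0.1045
Step 6: P(0) = 1-ρ = 0.3523
Verify: L = λW = 11.4×0.16129 = 1.8387 ✔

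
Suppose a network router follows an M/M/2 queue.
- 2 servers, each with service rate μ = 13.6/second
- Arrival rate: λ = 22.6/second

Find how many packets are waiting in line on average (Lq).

Traffic intensity: ρ = λ/(cμ) = 22.6/(2×13.6) = 0.8309
Since ρ = 0.8309 < 1, system is stable.
Offered load a = λ/μ = cρ = 22.6/13.6 = 1.6618
P₀ = [ Σₙ₌₀^1 aⁿ/n! + a^2/(2!(1-ρ)) ]⁻¹
Σ = a^0/0! + a^1/1! = 1.0000 + 1.6618 = 2.6618
a^2/(2!(1-ρ)) = 2.7615/(2 × 0.16912) = 8.1643
P₀ = 1/(2.6618 + 8.1643) = 0.09237
Lq = P₀·a^2·ρ / (2!(1-ρ)²) = 0.092369 × 2.7615 × 0.83088 / (2 × 0.028601) = 3.7051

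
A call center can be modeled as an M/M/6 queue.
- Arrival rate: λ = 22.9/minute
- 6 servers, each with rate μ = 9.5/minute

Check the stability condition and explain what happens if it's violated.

Stability requires ρ = λ/(cμ) < 1
ρ = 22.9/(6 × 9.5) = 22.9/57.00 = 0.4018
Since 0.4018 < 1, the system is STABLE.
The servers are busy 40.18% of the time.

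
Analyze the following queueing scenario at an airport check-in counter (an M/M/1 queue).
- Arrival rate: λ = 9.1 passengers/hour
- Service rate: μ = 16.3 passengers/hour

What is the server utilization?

Server utilization: ρ = λ/μ
ρ = 9.1/16.3 = 0.5583
The server is busy 55.83% of the time.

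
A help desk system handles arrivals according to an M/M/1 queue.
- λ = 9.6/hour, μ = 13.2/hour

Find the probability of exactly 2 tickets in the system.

ρ = λ/μ = 9.6/13.2 = 0.72727
P(n) = (1-ρ)ρⁿ
P(2) = (1-0.72727) × 0.72727^2
P(2) = 0.27273 × 0.52892
P(2) = 0.1443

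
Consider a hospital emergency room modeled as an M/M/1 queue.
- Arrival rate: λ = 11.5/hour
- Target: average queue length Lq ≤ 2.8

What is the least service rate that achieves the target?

For M/M/1: Lq = λ²/(μ(μ-λ))
Need Lq ≤ 2.8, i.e. μ(μ-λ) ≥ λ²/2.8
μ² - 11.5μ - 132.25/2.8 ≥ 0  →  μ² - 11.5μ - 47.23214 ≥ 0
Quadratic formula (positive root): μ = [λ + √(λ² + 4×47.23214)]/2
Discriminant: 132.25 + 4×47.23214 = 321.1786, √321.1786 = 17.92146
μ ≥ (11.5 + 17.92146)/2 = 14.7107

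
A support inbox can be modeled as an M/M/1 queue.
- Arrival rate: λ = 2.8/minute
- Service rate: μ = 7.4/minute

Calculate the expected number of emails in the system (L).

ρ = λ/μ = 2.8/7.4 = 0.3784
For M/M/1: L = λ/(μ-λ)
L = 2.8/(7.4-2.8) = 2.8/4.60
L = 0.6087 emails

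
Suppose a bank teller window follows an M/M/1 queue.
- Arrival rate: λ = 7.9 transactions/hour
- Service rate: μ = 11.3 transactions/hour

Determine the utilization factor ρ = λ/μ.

Server utilization: ρ = λ/μ
ρ = 7.9/11.3 = 0.6991
The server is busy 69.91% of the time.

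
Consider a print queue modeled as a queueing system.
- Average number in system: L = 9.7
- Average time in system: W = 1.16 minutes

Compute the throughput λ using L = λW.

Little's Law: L = λW, so λ = L/W
λ = 9.7/1.16 = 8.3621 jobs/minute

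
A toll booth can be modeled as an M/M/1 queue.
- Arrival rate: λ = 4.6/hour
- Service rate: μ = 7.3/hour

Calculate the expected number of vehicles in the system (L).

ρ = λ/μ = 4.6/7.3 = 0.6301
For M/M/1: L = λ/(μ-λ)
L = 4.6/(7.3-4.6) = 4.6/2.70
L = 1.7037 vehicles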